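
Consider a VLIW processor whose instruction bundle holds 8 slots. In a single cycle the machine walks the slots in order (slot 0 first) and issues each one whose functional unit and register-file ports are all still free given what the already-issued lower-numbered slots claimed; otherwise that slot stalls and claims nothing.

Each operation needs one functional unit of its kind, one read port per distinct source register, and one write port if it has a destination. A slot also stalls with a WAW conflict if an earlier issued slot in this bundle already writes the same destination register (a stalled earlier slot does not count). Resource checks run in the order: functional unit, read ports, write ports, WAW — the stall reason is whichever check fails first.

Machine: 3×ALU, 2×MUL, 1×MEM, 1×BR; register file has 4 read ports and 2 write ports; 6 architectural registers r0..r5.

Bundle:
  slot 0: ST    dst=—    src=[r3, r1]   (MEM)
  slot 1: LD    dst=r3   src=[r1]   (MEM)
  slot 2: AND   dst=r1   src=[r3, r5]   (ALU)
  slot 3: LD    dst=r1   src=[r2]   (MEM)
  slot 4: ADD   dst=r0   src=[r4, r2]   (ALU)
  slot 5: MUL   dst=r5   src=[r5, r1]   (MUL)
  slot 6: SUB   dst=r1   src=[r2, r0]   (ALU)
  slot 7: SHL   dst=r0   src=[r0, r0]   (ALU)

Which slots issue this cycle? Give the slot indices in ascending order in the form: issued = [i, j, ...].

issued = [0, 2]

(0) want 1×MEM +2rd +0wr — yes → AL3|MU2|ME0|BR1|rd2|wr2
(1) want 1×MEM +1rd +1wr — FU → AL3|MU2|ME0|BR1|rd2|wr2
(2) want 1×ALU +2rd +1wr — yes → AL2|MU2|ME0|BR1|rd0|wr1
(3) want 1×MEM +1rd +1wr — FU → AL2|MU2|ME0|BR1|rd0|wr1
(4) want 1×ALU +2rd +1wr — RD_PORT → AL2|MU2|ME0|BR1|rd0|wr1
(5) want 1×MUL +2rd +1wr — RD_PORT → AL2|MU2|ME0|BR1|rd0|wr1
(6) want 1×ALU +2rd +1wr — RD_PORT → AL2|MU2|ME0|BR1|rd0|wr1
(7) want 1×ALU +1rd +1wr — RD_PORT → AL2|MU2|ME0|BR1|rd0|wr1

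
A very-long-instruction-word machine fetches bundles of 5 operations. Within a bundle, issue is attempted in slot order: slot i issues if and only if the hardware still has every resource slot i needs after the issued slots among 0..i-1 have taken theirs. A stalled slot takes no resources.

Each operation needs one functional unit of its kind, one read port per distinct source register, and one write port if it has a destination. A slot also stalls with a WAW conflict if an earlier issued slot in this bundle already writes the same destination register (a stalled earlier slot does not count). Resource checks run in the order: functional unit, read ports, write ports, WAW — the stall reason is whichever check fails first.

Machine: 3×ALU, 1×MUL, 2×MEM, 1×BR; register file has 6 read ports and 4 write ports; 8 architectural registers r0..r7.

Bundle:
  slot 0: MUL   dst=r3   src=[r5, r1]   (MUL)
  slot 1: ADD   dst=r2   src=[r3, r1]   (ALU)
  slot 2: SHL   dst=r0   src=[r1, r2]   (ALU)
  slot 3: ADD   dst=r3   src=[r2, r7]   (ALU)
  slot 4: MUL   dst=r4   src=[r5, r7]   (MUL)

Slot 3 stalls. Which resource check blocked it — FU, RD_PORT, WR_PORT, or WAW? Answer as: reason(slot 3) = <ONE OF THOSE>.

reason(slot 3) = RD_PORT

(0) want 1×MUL +2rd +1wr — yes → AL3|MU0|ME2|BR1|rd4|wr3
(1) want 1×ALU +2rd +1wr — yes → AL2|MU0|ME2|BR1|rd2|wr2
(2) want 1×ALU +2rd +1wr — yes → AL1|MU0|ME2|BR1|rd0|wr1
(3) want 1×ALU +2rd +1wr — RD_PORT → AL1|MU0|ME2|BR1|rd0|wr1
(4) want 1×MUL +2rd +1wr — FU → AL1|MU0|ME2|BR1|rd0|wr1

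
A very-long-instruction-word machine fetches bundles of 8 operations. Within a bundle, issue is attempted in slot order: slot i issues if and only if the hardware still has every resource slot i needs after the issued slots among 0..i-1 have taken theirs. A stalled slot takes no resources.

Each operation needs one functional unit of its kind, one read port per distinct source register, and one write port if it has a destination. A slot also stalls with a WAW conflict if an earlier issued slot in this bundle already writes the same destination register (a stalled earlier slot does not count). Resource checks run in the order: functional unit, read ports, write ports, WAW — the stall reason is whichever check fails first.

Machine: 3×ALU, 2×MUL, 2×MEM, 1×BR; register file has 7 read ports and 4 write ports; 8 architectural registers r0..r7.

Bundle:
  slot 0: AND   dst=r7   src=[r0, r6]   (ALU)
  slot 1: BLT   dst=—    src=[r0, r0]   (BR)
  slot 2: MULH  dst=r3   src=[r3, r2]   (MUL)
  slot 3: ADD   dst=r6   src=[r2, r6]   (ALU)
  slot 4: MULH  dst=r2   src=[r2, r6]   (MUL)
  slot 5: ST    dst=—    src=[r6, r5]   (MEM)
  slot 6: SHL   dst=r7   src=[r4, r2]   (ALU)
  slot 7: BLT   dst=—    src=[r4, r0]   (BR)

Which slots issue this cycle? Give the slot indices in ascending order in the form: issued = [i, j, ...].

slot 0 (ALU): ISSUE — free A2,Mu2,Ld2,B1 rp5 wp3
slot 1 (BR): ISSUE — free A2,Mu2,Ld2,B0 rp4 wp3
slot 2 (MUL): ISSUE — free A2,Mu1,Ld2,B0 rp2 wp2
slot 3 (ALU): ISSUE — free A1,Mu1,Ld2,B0 rp0 wp1
slot 4 (MUL): stall RD_PORT — free A1,Mu1,Ld2,B0 rp0 wp1
slot 5 (MEM): stall RD_PORT — free A1,Mu1,Ld2,B0 rp0 wp1
slot 6 (ALU): stall RD_PORT — free A1,Mu1,Ld2,B0 rp0 wp1
slot 7 (BR): stall FU — free A1,Mu1,Ld2,B0 rp0 wp1

issued = [0, 1, 2, 3]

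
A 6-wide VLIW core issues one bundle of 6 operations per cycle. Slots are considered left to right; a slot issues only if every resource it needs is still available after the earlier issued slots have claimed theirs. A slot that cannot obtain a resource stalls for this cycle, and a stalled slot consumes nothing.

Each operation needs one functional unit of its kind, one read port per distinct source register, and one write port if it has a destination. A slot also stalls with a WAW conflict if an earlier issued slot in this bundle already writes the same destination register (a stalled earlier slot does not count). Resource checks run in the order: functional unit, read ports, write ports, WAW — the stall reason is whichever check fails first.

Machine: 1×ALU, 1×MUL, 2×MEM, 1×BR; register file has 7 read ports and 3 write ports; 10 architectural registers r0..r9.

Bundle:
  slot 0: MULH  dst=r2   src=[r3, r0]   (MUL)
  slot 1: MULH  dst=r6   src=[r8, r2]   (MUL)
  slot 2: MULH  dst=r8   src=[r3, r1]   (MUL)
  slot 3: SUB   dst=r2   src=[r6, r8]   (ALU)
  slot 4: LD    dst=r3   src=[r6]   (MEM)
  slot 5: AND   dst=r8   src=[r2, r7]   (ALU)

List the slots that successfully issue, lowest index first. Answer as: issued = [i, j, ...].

issued = [0, 4, 5]

#0 MUL src=r3,r0 dispatched  <A:1 Mu:0 Ld:2 B:1 rd:5 wr:2>
#1 MUL src=r8,r2 held:FU  <A:1 Mu:0 Ld:2 B:1 rd:5 wr:2>
#2 MUL src=r3,r1 held:FU  <A:1 Mu:0 Ld:2 B:1 rd:5 wr:2>
#3 ALU src=r6,r8 held:WAW  <A:1 Mu:0 Ld:2 B:1 rd:5 wr:2>
#4 MEM src=r6 dispatched  <A:1 Mu:0 Ld:1 B:1 rd:4 wr:1>
#5 ALU src=r2,r7 dispatched  <A:0 Mu:0 Ld:1 B:1 rd:2 wr:0>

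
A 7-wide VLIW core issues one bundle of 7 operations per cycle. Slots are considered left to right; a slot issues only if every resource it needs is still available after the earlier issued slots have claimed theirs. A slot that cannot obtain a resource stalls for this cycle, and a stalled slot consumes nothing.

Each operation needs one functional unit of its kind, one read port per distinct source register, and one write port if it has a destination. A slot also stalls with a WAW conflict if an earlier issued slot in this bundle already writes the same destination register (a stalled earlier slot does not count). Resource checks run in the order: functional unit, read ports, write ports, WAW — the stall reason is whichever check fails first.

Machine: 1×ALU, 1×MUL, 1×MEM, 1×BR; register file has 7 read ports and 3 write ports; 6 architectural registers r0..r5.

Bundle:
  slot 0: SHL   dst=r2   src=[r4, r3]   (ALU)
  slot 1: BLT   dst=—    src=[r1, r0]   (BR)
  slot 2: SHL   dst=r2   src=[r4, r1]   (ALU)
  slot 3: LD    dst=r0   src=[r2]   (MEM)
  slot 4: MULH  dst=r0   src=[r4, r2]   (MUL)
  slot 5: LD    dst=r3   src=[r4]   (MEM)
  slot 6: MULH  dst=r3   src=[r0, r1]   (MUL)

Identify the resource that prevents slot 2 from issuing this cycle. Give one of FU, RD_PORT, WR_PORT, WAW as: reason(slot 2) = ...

reason(slot 2) = FU

slot 0 (ALU): ISSUE — free A0,Mu1,Ld1,B1 rp5 wp2
slot 1 (BR): ISSUE — free A0,Mu1,Ld1,B0 rp3 wp2
slot 2 (ALU): stall FU — free A0,Mu1,Ld1,B0 rp3 wp2
slot 3 (MEM): ISSUE — free A0,Mu1,Ld0,B0 rp2 wp1
slot 4 (MUL): stall WAW — free A0,Mu1,Ld0,B0 rp2 wp1
slot 5 (MEM): stall FU — free A0,Mu1,Ld0,B0 rp2 wp1
slot 6 (MUL): ISSUE — free A0,Mu0,Ld0,B0 rp0 wp0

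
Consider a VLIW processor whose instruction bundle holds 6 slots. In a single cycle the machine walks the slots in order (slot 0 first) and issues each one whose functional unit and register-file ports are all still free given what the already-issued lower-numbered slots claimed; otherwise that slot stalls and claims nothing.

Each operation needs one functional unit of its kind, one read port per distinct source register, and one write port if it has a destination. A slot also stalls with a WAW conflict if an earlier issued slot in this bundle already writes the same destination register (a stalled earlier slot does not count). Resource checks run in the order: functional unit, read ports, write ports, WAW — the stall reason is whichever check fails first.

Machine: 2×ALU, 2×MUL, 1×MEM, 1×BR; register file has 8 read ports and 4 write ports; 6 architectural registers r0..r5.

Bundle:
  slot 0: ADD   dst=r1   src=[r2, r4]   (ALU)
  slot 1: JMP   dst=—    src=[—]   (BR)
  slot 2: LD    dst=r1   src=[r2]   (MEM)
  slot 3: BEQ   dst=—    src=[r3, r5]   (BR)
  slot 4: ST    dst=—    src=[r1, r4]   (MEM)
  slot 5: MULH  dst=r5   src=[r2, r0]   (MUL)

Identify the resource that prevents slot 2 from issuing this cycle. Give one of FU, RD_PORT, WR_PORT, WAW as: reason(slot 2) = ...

reason(slot 2) = WAW

(0) want 1×ALU +2rd +1wr — yes → AL1|MU2|ME1|BR1|rd6|wr3
(1) want 1×BR +0rd +0wr — yes → AL1|MU2|ME1|BR0|rd6|wr3
(2) want 1×MEM +1rd +1wr — WAW → AL1|MU2|ME1|BR0|rd6|wr3
(3) want 1×BR +2rd +0wr — FU → AL1|MU2|ME1|BR0|rd6|wr3
(4) want 1×MEM +2rd +0wr — yes → AL1|MU2|ME0|BR0|rd4|wr3
(5) want 1×MUL +2rd +1wr — yes → AL1|MU1|ME0|BR0|rd2|wr2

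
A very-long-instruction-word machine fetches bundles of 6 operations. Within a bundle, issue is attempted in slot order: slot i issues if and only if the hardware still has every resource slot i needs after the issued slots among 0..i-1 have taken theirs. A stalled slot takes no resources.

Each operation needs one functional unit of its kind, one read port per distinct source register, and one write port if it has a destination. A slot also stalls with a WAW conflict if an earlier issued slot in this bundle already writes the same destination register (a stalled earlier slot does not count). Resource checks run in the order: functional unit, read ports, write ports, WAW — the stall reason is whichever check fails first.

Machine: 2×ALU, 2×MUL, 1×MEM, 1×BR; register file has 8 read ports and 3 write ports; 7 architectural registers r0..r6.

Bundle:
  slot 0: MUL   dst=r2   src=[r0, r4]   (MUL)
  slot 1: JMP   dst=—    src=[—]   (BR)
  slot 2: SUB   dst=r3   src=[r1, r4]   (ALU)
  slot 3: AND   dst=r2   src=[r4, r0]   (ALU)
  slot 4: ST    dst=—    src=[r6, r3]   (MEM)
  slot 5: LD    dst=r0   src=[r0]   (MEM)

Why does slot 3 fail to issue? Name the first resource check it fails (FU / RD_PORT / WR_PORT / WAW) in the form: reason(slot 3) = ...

reason(slot 3) = WAW

#0 MUL src=r0,r4 dispatched  <A:2 Mu:1 Ld:1 B:1 rd:6 wr:2>
#1 BR src=- dispatched  <A:2 Mu:1 Ld:1 B:0 rd:6 wr:2>
#2 ALU src=r1,r4 dispatched  <A:1 Mu:1 Ld:1 B:0 rd:4 wr:1>
#3 ALU src=r4,r0 held:WAW  <A:1 Mu:1 Ld:1 B:0 rd:4 wr:1>
#4 MEM src=r6,r3 dispatched  <A:1 Mu:1 Ld:0 B:0 rd:2 wr:1>
#5 MEM src=r0 held:FU  <A:1 Mu:1 Ld:0 B:0 rd:2 wr:1>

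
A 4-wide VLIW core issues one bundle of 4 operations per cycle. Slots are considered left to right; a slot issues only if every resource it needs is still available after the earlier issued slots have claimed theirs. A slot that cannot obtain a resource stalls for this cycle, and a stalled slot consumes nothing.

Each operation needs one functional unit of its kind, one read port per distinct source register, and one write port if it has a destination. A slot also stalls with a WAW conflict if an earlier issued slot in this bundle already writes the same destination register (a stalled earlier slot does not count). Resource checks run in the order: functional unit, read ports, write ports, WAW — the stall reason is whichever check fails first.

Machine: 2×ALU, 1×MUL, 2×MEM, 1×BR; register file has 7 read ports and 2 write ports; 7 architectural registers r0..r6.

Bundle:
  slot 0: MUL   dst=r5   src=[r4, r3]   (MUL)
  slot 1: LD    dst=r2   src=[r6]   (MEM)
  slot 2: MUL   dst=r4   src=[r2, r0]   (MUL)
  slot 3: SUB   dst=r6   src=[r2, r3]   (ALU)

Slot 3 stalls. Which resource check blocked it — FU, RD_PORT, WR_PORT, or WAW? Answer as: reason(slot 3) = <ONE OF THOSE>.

slot 0 (MUL): ISSUE — free A2,Mu0,Ld2,B1 rp5 wp1
slot 1 (MEM): ISSUE — free A2,Mu0,Ld1,B1 rp4 wp0
slot 2 (MUL): stall FU — free A2,Mu0,Ld1,B1 rp4 wp0
slot 3 (ALU): stall WR_PORT — free A2,Mu0,Ld1,B1 rp4 wp0

reason(slot 3) = WR_PORT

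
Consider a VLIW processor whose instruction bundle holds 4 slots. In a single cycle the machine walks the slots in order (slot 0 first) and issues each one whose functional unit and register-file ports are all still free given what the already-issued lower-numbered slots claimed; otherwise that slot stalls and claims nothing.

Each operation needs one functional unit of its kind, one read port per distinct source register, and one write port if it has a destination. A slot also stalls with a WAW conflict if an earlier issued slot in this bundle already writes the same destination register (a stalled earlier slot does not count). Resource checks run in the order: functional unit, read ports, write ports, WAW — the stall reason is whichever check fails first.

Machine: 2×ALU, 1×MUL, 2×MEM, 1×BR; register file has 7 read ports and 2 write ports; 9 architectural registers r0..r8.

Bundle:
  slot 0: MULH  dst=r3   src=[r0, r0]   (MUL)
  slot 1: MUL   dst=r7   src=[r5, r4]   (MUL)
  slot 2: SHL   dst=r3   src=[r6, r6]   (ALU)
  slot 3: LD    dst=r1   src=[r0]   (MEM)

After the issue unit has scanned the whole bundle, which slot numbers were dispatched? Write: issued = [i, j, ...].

slot 0 (MUL): ISSUE — free A2,Mu0,Ld2,B1 rp6 wp1
slot 1 (MUL): stall FU — free A2,Mu0,Ld2,B1 rp6 wp1
slot 2 (ALU): stall WAW — free A2,Mu0,Ld2,B1 rp6 wp1
slot 3 (MEM): ISSUE — free A2,Mu0,Ld1,B1 rp5 wp0

issued = [0, 3]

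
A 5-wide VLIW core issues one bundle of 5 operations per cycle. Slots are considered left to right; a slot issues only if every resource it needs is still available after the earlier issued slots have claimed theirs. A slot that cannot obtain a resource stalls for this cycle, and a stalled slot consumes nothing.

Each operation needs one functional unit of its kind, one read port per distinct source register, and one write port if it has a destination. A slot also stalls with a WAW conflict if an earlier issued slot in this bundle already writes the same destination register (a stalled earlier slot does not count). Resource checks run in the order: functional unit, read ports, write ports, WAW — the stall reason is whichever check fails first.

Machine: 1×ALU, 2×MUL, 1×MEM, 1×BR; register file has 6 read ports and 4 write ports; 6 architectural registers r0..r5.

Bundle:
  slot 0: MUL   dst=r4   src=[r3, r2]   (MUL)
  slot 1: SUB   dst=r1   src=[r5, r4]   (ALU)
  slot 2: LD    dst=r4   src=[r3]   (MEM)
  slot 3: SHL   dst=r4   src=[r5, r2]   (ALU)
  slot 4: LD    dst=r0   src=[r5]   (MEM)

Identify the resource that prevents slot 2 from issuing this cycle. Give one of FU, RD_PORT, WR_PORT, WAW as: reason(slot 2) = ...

[0] MUL needs rd=2 wr=1: ok; after: ALU=1 MUL=1 MEM=1 BR=1, R=4, W=3
[1] ALU needs rd=2 wr=1: ok; after: ALU=0 MUL=1 MEM=1 BR=1, R=2, W=2
[2] MEM needs rd=1 wr=1: WAW; after: ALU=0 MUL=1 MEM=1 BR=1, R=2, W=2
[3] ALU needs rd=2 wr=1: FU; after: ALU=0 MUL=1 MEM=1 BR=1, R=2, W=2
[4] MEM needs rd=1 wr=1: ok; after: ALU=0 MUL=1 MEM=0 BR=1, R=1, W=1

reason(slot 2) = WAW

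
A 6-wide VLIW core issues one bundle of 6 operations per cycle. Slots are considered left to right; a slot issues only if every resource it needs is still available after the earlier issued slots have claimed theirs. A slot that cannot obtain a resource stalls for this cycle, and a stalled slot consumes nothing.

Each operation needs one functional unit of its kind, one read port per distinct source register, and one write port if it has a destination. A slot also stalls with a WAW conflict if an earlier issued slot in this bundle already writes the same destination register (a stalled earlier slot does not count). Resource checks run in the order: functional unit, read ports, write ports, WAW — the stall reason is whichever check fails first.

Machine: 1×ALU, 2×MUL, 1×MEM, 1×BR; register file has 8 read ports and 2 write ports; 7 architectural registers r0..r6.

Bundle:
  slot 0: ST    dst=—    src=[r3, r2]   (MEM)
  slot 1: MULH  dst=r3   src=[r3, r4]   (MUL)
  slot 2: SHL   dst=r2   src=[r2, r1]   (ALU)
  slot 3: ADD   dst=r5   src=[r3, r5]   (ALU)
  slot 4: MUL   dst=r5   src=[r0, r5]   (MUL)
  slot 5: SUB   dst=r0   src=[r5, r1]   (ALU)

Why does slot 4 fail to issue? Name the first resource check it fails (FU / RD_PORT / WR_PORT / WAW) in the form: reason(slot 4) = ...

reason(slot 4) = WR_PORT

  0. MEM ⇒ go  {1A/2Mu/0Ld/1B | 6r 2w}
  1. MUL→r3 ⇒ go  {1A/1Mu/0Ld/1B | 4r 1w}
  2. ALU→r2 ⇒ go  {0A/1Mu/0Ld/1B | 2r 0w}
  3. ALU→r5 ⇒ no(FU)  {0A/1Mu/0Ld/1B | 2r 0w}
  4. MUL→r5 ⇒ no(WR_PORT)  {0A/1Mu/0Ld/1B | 2r 0w}
  5. ALU→r0 ⇒ no(FU)  {0A/1Mu/0Ld/1B | 2r 0w}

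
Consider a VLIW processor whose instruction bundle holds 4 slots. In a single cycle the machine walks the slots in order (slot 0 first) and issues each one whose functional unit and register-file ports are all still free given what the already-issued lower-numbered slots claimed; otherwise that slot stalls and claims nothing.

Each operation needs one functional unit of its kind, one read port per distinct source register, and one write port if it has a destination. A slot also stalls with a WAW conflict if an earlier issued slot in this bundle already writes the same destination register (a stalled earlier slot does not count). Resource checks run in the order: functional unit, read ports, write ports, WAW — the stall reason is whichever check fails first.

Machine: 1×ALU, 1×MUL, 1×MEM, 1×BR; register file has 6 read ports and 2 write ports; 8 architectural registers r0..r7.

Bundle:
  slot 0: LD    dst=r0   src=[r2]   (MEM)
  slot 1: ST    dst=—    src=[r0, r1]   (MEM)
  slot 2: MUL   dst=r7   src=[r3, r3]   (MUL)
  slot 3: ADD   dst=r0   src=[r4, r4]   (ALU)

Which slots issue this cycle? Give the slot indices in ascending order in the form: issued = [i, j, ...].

issued = [0, 2]

#0 MEM src=r2 dispatched  <A:1 Mu:1 Ld:0 B:1 rd:5 wr:1>
#1 MEM src=r0,r1 held:FU  <A:1 Mu:1 Ld:0 B:1 rd:5 wr:1>
#2 MUL src=r3,r3 dispatched  <A:1 Mu:0 Ld:0 B:1 rd:4 wr:0>
#3 ALU src=r4,r4 held:WR_PORT  <A:1 Mu:0 Ld:0 B:1 rd:4 wr:0>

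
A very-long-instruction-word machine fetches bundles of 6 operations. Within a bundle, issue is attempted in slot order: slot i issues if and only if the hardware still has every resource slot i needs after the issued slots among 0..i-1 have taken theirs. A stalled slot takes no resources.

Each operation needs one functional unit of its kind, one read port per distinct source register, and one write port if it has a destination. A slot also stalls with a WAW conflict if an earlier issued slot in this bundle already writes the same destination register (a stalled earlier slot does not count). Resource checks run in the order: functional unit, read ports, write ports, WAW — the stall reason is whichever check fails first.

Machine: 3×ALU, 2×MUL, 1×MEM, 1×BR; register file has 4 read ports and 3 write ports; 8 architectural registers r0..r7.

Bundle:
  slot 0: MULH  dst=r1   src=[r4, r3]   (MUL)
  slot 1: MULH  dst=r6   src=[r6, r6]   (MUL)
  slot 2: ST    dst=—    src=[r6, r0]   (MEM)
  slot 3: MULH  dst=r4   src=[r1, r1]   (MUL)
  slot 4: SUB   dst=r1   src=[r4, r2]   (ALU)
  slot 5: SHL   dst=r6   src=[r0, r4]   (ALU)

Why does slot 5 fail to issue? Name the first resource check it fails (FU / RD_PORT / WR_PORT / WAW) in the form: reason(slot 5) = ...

reason(slot 5) = RD_PORT

  0. MUL→r1 ⇒ go  {3A/1Mu/1Ld/1B | 2r 2w}
  1. MUL→r6 ⇒ go  {3A/0Mu/1Ld/1B | 1r 1w}
  2. MEM ⇒ no(RD_PORT)  {3A/0Mu/1Ld/1B | 1r 1w}
  3. MUL→r4 ⇒ no(FU)  {3A/0Mu/1Ld/1B | 1r 1w}
  4. ALU→r1 ⇒ no(RD_PORT)  {3A/0Mu/1Ld/1B | 1r 1w}
  5. ALU→r6 ⇒ no(RD_PORT)  {3A/0Mu/1Ld/1B | 1r 1w}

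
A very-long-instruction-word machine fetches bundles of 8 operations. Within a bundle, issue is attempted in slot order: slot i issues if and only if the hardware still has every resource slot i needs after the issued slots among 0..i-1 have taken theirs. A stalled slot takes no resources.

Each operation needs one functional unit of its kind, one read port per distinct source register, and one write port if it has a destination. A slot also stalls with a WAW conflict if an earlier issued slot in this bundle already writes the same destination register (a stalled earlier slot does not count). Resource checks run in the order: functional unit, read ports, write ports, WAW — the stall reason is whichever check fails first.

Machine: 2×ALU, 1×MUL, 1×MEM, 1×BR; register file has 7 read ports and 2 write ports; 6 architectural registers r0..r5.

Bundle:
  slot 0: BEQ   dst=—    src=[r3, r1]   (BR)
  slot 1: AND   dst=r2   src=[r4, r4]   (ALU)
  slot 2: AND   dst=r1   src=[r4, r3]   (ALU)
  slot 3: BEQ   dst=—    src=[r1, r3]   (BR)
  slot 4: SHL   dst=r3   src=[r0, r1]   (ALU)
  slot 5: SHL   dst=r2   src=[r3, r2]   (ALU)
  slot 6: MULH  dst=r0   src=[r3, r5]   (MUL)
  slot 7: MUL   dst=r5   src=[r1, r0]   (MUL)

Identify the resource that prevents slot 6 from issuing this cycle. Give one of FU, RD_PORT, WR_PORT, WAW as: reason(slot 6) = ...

reason(slot 6) = WR_PORT

  0. BR ⇒ go  {2A/1Mu/1Ld/0B | 5r 2w}
  1. ALU→r2 ⇒ go  {1A/1Mu/1Ld/0B | 4r 1w}
  2. ALU→r1 ⇒ go  {0A/1Mu/1Ld/0B | 2r 0w}
  3. BR ⇒ no(FU)  {0A/1Mu/1Ld/0B | 2r 0w}
  4. ALU→r3 ⇒ no(FU)  {0A/1Mu/1Ld/0B | 2r 0w}
  5. ALU→r2 ⇒ no(FU)  {0A/1Mu/1Ld/0B | 2r 0w}
  6. MUL→r0 ⇒ no(WR_PORT)  {0A/1Mu/1Ld/0B | 2r 0w}
  7. MUL→r5 ⇒ no(WR_PORT)  {0A/1Mu/1Ld/0B | 2r 0w}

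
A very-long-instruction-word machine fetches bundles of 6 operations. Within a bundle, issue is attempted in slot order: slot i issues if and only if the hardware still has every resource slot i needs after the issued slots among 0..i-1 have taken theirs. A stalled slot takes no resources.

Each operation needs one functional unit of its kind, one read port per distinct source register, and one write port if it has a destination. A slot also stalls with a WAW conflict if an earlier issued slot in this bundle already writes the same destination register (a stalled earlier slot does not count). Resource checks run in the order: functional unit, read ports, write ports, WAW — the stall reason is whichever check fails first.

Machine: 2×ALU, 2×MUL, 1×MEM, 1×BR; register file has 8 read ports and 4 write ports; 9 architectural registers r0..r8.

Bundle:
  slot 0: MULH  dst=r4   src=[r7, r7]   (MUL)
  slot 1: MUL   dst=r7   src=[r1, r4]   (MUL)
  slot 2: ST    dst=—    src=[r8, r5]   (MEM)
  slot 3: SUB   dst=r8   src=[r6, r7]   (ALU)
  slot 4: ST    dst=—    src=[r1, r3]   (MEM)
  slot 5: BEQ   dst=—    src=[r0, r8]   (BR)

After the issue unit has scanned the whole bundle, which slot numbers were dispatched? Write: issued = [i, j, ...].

issued = [0, 1, 2, 3]

slot 0 (MUL): ISSUE — free A2,Mu1,Ld1,B1 rp7 wp3
slot 1 (MUL): ISSUE — free A2,Mu0,Ld1,B1 rp5 wp2
slot 2 (MEM): ISSUE — free A2,Mu0,Ld0,B1 rp3 wp2
slot 3 (ALU): ISSUE — free A1,Mu0,Ld0,B1 rp1 wp1
slot 4 (MEM): stall FU — free A1,Mu0,Ld0,B1 rp1 wp1
slot 5 (BR): stall RD_PORT — free A1,Mu0,Ld0,B1 rp1 wp1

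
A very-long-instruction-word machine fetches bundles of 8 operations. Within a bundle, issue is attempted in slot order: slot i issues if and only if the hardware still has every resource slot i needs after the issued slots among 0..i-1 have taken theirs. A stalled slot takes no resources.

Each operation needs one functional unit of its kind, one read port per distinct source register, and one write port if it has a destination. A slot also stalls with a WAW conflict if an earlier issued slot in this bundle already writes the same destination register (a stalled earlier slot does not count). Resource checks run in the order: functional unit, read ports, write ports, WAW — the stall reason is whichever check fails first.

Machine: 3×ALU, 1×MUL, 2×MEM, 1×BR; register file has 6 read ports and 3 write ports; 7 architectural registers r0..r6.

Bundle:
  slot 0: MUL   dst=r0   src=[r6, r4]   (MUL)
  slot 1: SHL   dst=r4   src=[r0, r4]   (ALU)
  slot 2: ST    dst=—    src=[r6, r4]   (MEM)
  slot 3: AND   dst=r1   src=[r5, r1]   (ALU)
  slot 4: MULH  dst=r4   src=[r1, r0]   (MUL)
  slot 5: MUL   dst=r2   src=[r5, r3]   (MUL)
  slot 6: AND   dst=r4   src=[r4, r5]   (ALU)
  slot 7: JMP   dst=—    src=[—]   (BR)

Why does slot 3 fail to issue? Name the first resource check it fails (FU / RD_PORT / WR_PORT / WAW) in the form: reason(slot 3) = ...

reason(slot 3) = RD_PORT

(0) want 1×MUL +2rd +1wr — yes → AL3|MU0|ME2|BR1|rd4|wr2
(1) want 1×ALU +2rd +1wr — yes → AL2|MU0|ME2|BR1|rd2|wr1
(2) want 1×MEM +2rd +0wr — yes → AL2|MU0|ME1|BR1|rd0|wr1
(3) want 1×ALU +2rd +1wr — RD_PORT → AL2|MU0|ME1|BR1|rd0|wr1
(4) want 1×MUL +2rd +1wr — FU → AL2|MU0|ME1|BR1|rd0|wr1
(5) want 1×MUL +2rd +1wr — FU → AL2|MU0|ME1|BR1|rd0|wr1
(6) want 1×ALU +2rd +1wr — RD_PORT → AL2|MU0|ME1|BR1|rd0|wr1
(7) want 1×BR +0rd +0wr — yes → AL2|MU0|ME1|BR0|rd0|wr1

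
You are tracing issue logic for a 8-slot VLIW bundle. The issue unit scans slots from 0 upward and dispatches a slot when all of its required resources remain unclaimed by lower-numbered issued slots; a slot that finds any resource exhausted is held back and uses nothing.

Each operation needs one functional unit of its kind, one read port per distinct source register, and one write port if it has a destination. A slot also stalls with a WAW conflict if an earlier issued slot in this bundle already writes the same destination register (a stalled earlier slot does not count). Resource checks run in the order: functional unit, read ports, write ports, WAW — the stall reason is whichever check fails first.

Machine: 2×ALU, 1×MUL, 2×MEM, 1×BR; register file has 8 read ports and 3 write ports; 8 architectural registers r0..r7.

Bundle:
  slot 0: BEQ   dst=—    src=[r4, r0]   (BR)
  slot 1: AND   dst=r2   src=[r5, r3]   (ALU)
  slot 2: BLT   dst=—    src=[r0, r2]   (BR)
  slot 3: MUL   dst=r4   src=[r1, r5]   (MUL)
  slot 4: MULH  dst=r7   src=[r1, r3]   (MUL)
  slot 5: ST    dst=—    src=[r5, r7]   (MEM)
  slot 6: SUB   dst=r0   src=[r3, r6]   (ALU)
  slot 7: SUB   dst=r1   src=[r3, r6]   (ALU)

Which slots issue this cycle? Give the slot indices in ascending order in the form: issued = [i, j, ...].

  0. BR ⇒ go  {2A/1Mu/2Ld/0B | 6r 3w}
  1. ALU→r2 ⇒ go  {1A/1Mu/2Ld/0B | 4r 2w}
  2. BR ⇒ no(FU)  {1A/1Mu/2Ld/0B | 4r 2w}
  3. MUL→r4 ⇒ go  {1A/0Mu/2Ld/0B | 2r 1w}
  4. MUL→r7 ⇒ no(FU)  {1A/0Mu/2Ld/0B | 2r 1w}
  5. MEM ⇒ go  {1A/0Mu/1Ld/0B | 0r 1w}
  6. ALU→r0 ⇒ no(RD_PORT)  {1A/0Mu/1Ld/0B | 0r 1w}
  7. ALU→r1 ⇒ no(RD_PORT)  {1A/0Mu/1Ld/0B | 0r 1w}

issued = [0, 1, 3, 5]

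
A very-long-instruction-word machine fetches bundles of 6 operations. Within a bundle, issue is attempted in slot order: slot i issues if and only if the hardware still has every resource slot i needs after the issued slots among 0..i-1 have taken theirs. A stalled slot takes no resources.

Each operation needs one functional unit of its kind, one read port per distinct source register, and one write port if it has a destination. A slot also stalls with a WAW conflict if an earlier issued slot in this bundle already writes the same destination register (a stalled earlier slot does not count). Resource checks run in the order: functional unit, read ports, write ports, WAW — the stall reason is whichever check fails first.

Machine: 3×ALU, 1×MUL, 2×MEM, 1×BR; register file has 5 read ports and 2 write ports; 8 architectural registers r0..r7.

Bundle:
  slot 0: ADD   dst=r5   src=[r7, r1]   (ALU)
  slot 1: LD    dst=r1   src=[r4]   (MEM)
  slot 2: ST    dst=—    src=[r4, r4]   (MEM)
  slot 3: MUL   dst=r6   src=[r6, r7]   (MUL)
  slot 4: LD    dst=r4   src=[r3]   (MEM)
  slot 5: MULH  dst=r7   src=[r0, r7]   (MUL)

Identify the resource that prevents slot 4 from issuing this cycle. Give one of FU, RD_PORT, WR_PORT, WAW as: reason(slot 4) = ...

[0] ALU needs rd=2 wr=1: ok; after: ALU=2 MUL=1 MEM=2 BR=1, R=3, W=1
[1] MEM needs rd=1 wr=1: ok; after: ALU=2 MUL=1 MEM=1 BR=1, R=2, W=0
[2] MEM needs rd=1 wr=0: ok; after: ALU=2 MUL=1 MEM=0 BR=1, R=1, W=0
[3] MUL needs rd=2 wr=1: RD_PORT; after: ALU=2 MUL=1 MEM=0 BR=1, R=1, W=0
[4] MEM needs rd=1 wr=1: FU; after: ALU=2 MUL=1 MEM=0 BR=1, R=1, W=0
[5] MUL needs rd=2 wr=1: RD_PORT; after: ALU=2 MUL=1 MEM=0 BR=1, R=1, W=0

reason(slot 4) = FU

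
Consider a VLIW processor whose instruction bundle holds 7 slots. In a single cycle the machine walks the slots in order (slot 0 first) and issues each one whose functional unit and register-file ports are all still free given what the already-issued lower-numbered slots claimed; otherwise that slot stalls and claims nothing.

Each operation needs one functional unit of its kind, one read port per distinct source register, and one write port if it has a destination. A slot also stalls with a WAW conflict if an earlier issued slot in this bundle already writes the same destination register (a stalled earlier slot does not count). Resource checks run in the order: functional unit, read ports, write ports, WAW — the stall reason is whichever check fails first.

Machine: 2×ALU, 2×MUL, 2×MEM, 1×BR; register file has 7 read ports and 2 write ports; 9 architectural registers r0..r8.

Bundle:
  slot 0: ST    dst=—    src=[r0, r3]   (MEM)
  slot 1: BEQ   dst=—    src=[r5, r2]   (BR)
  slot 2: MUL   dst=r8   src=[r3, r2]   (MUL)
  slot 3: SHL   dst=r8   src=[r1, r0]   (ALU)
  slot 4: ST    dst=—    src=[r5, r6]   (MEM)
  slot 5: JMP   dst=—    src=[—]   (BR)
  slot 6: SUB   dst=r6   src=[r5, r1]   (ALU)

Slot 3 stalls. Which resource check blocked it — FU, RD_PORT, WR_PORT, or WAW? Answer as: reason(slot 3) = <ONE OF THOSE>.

reason(slot 3) = RD_PORT

(0) want 1×MEM +2rd +0wr — yes → AL2|MU2|ME1|BR1|rd5|wr2
(1) want 1×BR +2rd +0wr — yes → AL2|MU2|ME1|BR0|rd3|wr2
(2) want 1×MUL +2rd +1wr — yes → AL2|MU1|ME1|BR0|rd1|wr1
(3) want 1×ALU +2rd +1wr — RD_PORT → AL2|MU1|ME1|BR0|rd1|wr1
(4) want 1×MEM +2rd +0wr — RD_PORT → AL2|MU1|ME1|BR0|rd1|wr1
(5) want 1×BR +0rd +0wr — FU → AL2|MU1|ME1|BR0|rd1|wr1
(6) want 1×ALU +2rd +1wr — RD_PORT → AL2|MU1|ME1|BR0|rd1|wr1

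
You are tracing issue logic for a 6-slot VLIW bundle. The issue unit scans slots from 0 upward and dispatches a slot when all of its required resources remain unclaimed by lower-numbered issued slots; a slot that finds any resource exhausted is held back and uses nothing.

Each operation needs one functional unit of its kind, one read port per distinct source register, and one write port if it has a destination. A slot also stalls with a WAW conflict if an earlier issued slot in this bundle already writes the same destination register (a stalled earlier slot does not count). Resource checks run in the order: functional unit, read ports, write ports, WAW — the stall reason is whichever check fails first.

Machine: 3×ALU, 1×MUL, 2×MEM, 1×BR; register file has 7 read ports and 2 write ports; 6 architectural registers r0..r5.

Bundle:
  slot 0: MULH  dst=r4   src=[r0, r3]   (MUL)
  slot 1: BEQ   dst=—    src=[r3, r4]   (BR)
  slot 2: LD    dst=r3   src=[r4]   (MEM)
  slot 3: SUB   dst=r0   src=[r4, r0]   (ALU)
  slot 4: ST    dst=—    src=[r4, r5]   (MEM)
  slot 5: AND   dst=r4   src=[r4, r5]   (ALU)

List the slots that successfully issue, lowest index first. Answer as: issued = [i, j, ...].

issued = [0, 1, 2, 4]

slot 0 (MUL): ISSUE — free A3,Mu0,Ld2,B1 rp5 wp1
slot 1 (BR): ISSUE — free A3,Mu0,Ld2,B0 rp3 wp1
slot 2 (MEM): ISSUE — free A3,Mu0,Ld1,B0 rp2 wp0
slot 3 (ALU): stall WR_PORT — free A3,Mu0,Ld1,B0 rp2 wp0
slot 4 (MEM): ISSUE — free A3,Mu0,Ld0,B0 rp0 wp0
slot 5 (ALU): stall RD_PORT — free A3,Mu0,Ld0,B0 rp0 wp0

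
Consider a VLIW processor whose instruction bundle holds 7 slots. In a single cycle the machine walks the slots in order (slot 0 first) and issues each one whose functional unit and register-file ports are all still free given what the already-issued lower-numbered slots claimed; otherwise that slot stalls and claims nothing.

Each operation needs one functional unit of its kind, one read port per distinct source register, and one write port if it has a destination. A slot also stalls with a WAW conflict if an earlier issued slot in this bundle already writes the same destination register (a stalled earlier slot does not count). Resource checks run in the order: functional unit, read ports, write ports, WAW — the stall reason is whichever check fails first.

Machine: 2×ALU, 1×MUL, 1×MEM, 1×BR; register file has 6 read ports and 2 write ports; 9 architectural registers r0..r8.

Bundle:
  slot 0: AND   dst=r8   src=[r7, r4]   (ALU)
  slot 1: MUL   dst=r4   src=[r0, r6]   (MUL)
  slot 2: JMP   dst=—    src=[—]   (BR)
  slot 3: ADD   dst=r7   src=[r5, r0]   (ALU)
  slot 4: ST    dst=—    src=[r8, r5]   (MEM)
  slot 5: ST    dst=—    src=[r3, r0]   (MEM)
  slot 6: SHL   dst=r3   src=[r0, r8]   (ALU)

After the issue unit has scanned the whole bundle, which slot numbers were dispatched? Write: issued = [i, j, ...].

#0 ALU src=r7,r4 dispatched  <A:1 Mu:1 Ld:1 B:1 rd:4 wr:1>
#1 MUL src=r0,r6 dispatched  <A:1 Mu:0 Ld:1 B:1 rd:2 wr:0>
#2 BR src=- dispatched  <A:1 Mu:0 Ld:1 B:0 rd:2 wr:0>
#3 ALU src=r5,r0 held:WR_PORT  <A:1 Mu:0 Ld:1 B:0 rd:2 wr:0>
#4 MEM src=r8,r5 dispatched  <A:1 Mu:0 Ld:0 B:0 rd:0 wr:0>
#5 MEM src=r3,r0 held:FU  <A:1 Mu:0 Ld:0 B:0 rd:0 wr:0>
#6 ALU src=r0,r8 held:RD_PORT  <A:1 Mu:0 Ld:0 B:0 rd:0 wr:0>

issued = [0, 1, 2, 4]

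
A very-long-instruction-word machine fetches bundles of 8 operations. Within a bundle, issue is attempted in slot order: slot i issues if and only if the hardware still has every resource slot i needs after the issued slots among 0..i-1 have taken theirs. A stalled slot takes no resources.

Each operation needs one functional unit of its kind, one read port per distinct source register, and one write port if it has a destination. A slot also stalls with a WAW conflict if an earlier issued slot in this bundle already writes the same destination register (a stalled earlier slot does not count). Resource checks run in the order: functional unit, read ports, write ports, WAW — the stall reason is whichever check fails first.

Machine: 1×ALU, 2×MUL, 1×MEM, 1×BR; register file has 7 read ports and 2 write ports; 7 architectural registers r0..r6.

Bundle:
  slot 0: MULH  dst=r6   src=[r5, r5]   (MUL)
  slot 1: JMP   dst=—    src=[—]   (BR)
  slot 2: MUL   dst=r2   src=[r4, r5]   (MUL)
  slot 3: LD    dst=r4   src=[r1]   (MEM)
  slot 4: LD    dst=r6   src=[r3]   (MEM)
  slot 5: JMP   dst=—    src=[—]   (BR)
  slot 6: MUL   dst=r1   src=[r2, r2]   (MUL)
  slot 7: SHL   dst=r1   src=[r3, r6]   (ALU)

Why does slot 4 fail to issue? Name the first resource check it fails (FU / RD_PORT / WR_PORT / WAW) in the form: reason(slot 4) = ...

reason(slot 4) = WR_PORT

#0 MUL src=r5,r5 dispatched  <A:1 Mu:1 Ld:1 B:1 rd:6 wr:1>
#1 BR src=- dispatched  <A:1 Mu:1 Ld:1 B:0 rd:6 wr:1>
#2 MUL src=r4,r5 dispatched  <A:1 Mu:0 Ld:1 B:0 rd:4 wr:0>
#3 MEM src=r1 held:WR_PORT  <A:1 Mu:0 Ld:1 B:0 rd:4 wr:0>
#4 MEM src=r3 held:WR_PORT  <A:1 Mu:0 Ld:1 B:0 rd:4 wr:0>
#5 BR src=- held:FU  <A:1 Mu:0 Ld:1 B:0 rd:4 wr:0>
#6 MUL src=r2,r2 held:FU  <A:1 Mu:0 Ld:1 B:0 rd:4 wr:0>
#7 ALU src=r3,r6 held:WR_PORT  <A:1 Mu:0 Ld:1 B:0 rd:4 wr:0>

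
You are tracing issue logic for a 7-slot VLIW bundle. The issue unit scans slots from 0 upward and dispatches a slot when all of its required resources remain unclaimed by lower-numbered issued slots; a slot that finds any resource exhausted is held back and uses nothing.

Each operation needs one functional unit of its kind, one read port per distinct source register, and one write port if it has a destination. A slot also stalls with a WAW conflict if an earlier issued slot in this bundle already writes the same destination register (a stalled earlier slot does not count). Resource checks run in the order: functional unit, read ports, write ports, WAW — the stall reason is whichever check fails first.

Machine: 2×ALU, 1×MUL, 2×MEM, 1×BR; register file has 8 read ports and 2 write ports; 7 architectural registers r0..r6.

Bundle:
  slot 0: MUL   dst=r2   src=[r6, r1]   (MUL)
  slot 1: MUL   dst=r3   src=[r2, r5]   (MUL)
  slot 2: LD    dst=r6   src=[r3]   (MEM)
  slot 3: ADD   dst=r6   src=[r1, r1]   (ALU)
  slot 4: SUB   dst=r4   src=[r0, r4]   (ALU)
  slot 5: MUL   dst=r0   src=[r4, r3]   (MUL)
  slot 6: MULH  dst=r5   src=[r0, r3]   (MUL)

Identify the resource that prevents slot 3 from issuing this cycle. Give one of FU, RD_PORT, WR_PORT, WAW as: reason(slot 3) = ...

reason(slot 3) = WR_PORT

slot 0 (MUL): ISSUE — free A2,Mu0,Ld2,B1 rp6 wp1
slot 1 (MUL): stall FU — free A2,Mu0,Ld2,B1 rp6 wp1
slot 2 (MEM): ISSUE — free A2,Mu0,Ld1,B1 rp5 wp0
slot 3 (ALU): stall WR_PORT — free A2,Mu0,Ld1,B1 rp5 wp0
slot 4 (ALU): stall WR_PORT — free A2,Mu0,Ld1,B1 rp5 wp0
slot 5 (MUL): stall FU — free A2,Mu0,Ld1,B1 rp5 wp0
slot 6 (MUL): stall FU — free A2,Mu0,Ld1,B1 rp5 wp0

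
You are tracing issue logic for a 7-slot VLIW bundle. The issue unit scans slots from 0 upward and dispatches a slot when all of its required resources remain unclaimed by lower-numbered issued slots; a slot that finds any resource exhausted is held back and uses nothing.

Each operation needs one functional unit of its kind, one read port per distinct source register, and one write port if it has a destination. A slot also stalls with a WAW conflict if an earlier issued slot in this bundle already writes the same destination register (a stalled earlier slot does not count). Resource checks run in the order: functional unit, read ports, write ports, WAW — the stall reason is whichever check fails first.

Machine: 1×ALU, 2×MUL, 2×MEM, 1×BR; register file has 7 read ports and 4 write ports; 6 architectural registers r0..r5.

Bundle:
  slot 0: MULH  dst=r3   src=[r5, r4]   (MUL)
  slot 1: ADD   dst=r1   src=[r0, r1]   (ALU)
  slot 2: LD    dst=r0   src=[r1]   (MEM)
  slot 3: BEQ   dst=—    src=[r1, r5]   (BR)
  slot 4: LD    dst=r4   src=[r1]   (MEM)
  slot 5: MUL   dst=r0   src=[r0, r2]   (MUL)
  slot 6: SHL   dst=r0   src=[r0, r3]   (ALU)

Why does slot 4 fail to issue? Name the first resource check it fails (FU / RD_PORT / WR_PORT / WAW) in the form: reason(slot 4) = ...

reason(slot 4) = RD_PORT

slot 0 (MUL): ISSUE — free A1,Mu1,Ld2,B1 rp5 wp3
slot 1 (ALU): ISSUE — free A0,Mu1,Ld2,B1 rp3 wp2
slot 2 (MEM): ISSUE — free A0,Mu1,Ld1,B1 rp2 wp1
slot 3 (BR): ISSUE — free A0,Mu1,Ld1,B0 rp0 wp1
slot 4 (MEM): stall RD_PORT — free A0,Mu1,Ld1,B0 rp0 wp1
slot 5 (MUL): stall RD_PORT — free A0,Mu1,Ld1,B0 rp0 wp1
slot 6 (ALU): stall FU — free A0,Mu1,Ld1,B0 rp0 wp1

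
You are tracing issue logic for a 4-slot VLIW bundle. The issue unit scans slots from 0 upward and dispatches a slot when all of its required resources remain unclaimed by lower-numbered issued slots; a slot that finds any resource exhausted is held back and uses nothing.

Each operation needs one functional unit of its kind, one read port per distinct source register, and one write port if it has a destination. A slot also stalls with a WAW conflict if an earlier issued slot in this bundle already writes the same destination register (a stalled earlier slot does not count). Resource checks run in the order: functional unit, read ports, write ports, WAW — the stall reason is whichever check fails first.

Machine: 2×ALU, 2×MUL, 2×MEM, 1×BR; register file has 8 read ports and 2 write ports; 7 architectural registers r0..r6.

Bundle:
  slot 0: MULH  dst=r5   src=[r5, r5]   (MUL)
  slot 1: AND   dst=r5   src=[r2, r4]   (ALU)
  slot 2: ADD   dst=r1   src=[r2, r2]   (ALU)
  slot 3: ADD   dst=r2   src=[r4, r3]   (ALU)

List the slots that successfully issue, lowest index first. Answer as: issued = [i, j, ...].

issued = [0, 2]

#0 MUL src=r5,r5 dispatched  <A:2 Mu:1 Ld:2 B:1 rd:7 wr:1>
#1 ALU src=r2,r4 held:WAW  <A:2 Mu:1 Ld:2 B:1 rd:7 wr:1>
#2 ALU src=r2,r2 dispatched  <A:1 Mu:1 Ld:2 B:1 rd:6 wr:0>
#3 ALU src=r4,r3 held:WR_PORT  <A:1 Mu:1 Ld:2 B:1 rd:6 wr:0>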